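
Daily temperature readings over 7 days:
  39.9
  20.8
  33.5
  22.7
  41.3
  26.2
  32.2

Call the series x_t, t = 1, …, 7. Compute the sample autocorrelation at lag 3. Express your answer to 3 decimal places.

-0.518

Mean x̄ = (39.9 + 20.8 + 33.5 + 22.7 + 41.3 + 26.2 + 32.2)/7 = 30.9429
Deviations from mean: 8.9571, -10.1429, 2.5571, -8.2429, 10.3571, -4.7429, 1.2571
Σ(x_t−x̄)(x_{t+3}−x̄) = (-73.8324) + (-105.0510) + (-12.1282) + (-10.3624) = -201.3741
Denominator Σ(x_t−x̄)² = 388.9371
r_3 = -201.3741 / 388.9371 = -0.518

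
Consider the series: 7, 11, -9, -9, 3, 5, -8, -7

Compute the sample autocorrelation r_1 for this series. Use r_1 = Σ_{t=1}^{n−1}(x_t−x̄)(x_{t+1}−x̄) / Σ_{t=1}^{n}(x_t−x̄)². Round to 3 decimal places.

Mean x̄ = (7 + 11 − 9 − 9 + 3 + 5 − 8 − 7)/8 = -0.8750
Deviations from mean: 7.8750, 11.8750, -8.1250, -8.1250, 3.8750, 5.8750, -7.1250, -6.1250
Numerator Σ_{t=1}^{7}(x_t−x̄)(x_{t+1}−x̄) = 56.1094
Denominator Σ(x_t−x̄)² = 472.8750
r_1 = 56.1094 / 472.8750 = 0.119

0.119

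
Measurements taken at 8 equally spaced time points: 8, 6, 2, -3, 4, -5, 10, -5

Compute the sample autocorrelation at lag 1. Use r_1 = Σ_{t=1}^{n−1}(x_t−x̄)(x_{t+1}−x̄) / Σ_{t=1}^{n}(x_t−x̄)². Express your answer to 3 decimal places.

Mean x̄ = (8 + 6 + 2 − 3 + 4 − 5 + 10 − 5)/8 = 2.1250
Deviations from mean: 5.8750, 3.8750, -0.1250, -5.1250, 1.8750, -7.1250, 7.8750, -7.1250
Numerator Σ_{t=1}^{7}(x_t−x̄)(x_{t+1}−x̄) = -112.2656
Denominator Σ(x_t−x̄)² = 242.8750
r_1 = -112.2656 / 242.8750 = -0.462

-0.462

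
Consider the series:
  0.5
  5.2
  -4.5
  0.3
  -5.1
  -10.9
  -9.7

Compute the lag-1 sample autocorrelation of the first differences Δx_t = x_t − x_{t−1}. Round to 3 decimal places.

First differences Δx: 4.7, -9.7, 4.8, -5.4, -5.8, 1.2
Mean of differences = -1.7000
Numerator Σ(Δx_t−Δx̄)(Δx_{t+1}−Δx̄) = -123.9700
Denominator Σ(Δx_t−Δx̄)² = 186.1200
r_1(Δx) = -123.9700 / 186.1200 = -0.666

-0.666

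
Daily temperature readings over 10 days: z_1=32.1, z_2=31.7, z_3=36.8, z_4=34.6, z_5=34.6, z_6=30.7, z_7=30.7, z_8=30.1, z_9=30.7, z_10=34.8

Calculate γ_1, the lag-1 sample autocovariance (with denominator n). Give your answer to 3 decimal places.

Mean z̄ = (32.1 + 31.7 + 36.8 + 34.6 + 34.6 + 30.7 + 30.7 + 30.1 + 30.7 + 34.8)/10 = 32.6800
Σ_{t=1}^{9}(z_t−z̄)(z_{t+1}−z̄) = 14.2656
γ_1 = 14.2656 / 10 = 1.427

1.427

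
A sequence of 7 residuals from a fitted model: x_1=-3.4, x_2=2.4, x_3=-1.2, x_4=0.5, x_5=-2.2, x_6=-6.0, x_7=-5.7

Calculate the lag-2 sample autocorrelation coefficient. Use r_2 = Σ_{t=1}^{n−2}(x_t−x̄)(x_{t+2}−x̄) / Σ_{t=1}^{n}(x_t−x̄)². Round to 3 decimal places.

0.018

Mean x̄ = (-3.4 + 2.4 − 1.2 + 0.5 − 2.2 − 6.0 − 5.7)/7 = -2.2286
Σ(x_t−x̄)(x_{t+2}−x̄) = (-1.2049) + (12.6294) + (0.0294) + (-10.2906) + (-0.0992) = 1.0641
Denominator Σ(x_t−x̄)² = 57.5743
r_2 = 1.0641 / 57.5743 = 0.018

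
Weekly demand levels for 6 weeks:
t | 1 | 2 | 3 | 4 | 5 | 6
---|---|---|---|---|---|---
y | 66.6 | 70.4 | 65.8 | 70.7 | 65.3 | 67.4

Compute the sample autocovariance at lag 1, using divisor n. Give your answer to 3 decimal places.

-3.380

Mean ȳ = (66.6 + 70.4 + 65.8 + 70.7 + 65.3 + 67.4)/6 = 67.7000
Deviations: -1.1000, 2.7000, -1.9000, 3.0000, -2.4000, -0.3000
Σ_{t=1}^{5}(y_t−ȳ)(y_{t+1}−ȳ) = -20.2800
γ_1 = -20.2800 / 6 = -3.380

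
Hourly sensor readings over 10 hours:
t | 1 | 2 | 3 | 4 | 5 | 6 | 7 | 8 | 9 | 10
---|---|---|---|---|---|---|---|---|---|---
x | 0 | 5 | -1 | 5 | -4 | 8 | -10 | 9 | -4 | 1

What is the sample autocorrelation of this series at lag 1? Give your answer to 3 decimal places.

-0.873

Mean x̄ = (0 + 5 − 1 + 5 − 4 + 8 − 10 + 9 − 4 + 1)/10 = 0.9000
Numerator Σ_{t=1}^{9}(x_t−x̄)(x_{t+1}−x̄) = -280.0100
Denominator Σ(x_t−x̄)² = 320.9000
r_1 = -280.0100 / 320.9000 = -0.873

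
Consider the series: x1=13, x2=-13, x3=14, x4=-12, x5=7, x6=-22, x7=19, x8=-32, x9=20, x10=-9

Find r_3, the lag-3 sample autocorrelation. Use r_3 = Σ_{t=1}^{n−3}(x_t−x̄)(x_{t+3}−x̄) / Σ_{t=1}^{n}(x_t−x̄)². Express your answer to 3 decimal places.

-0.536

Mean x̄ = (13 − 13 + 14 − 12 + 7 − 22 + 19 − 32 + 20 − 9)/10 = -1.5000
Numerator Σ_{t=1}^{7}(x_t−x̄)(x_{t+3}−x̄) = -1636.7500
Denominator Σ(x_t−x̄)² = 3054.5000
r_3 = -1636.7500 / 3054.5000 = -0.536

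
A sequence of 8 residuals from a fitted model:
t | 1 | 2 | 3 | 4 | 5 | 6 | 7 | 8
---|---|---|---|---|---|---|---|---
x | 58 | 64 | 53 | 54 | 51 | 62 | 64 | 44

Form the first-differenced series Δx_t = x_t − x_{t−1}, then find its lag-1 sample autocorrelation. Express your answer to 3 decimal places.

First differences Δx: 6, -11, 1, -3, 11, 2, -20
Mean of differences = -2.0000
Numerator Σ(Δx_t−Δx̄)(Δx_{t+1}−Δx̄) = -135.0000
Denominator Σ(Δx_t−Δx̄)² = 664.0000
r_1(Δx) = -135.0000 / 664.0000 = -0.203

-0.203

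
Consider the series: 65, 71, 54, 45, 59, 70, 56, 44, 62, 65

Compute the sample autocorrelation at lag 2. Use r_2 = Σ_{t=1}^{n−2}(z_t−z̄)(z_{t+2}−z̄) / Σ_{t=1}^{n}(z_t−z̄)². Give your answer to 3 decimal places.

-0.766

Mean z̄ = (65 + 71 + 54 + 45 + 59 + 70 + 56 + 44 + 62 + 65)/10 = 59.1000
Numerator Σ_{t=1}^{8}(z_t−z̄)(z_{t+2}−z̄) = -613.4200
Denominator Σ(z_t−z̄)² = 800.9000
r_2 = -613.4200 / 800.9000 = -0.766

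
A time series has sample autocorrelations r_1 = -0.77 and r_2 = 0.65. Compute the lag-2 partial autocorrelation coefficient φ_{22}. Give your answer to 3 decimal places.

φ_{22} = (r_2 − r_1²) / (1 − r_1²)
r_1² = (-0.77)² = 0.5929
Numerator = 0.65 − 0.5929 = 0.0571; denominator = 1 − 0.5929 = 0.4071
φ_{22} = 0.0571 / 0.4071 = 0.140

0.140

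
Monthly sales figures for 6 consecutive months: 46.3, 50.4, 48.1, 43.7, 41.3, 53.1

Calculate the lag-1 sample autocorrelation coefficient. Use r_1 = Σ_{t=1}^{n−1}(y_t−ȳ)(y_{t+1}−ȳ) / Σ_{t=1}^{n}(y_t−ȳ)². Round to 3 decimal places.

Mean ȳ = (46.3 + 50.4 + 48.1 + 43.7 + 41.3 + 53.1)/6 = 47.1500
Numerator Σ_{t=1}^{5}(y_t−ȳ)(y_{t+1}−ȳ) = -17.5775
Denominator Σ(y_t−ȳ)² = 93.7150
r_1 = -17.5775 / 93.7150 = -0.188

-0.188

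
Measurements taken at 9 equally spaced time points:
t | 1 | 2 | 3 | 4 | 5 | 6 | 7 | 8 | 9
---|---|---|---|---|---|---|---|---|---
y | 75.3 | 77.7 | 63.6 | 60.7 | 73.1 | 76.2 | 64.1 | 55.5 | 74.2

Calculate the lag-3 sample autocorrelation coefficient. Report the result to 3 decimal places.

-0.063

Mean ȳ = (75.3 + 77.7 + 63.6 + 60.7 + 73.1 + 76.2 + 64.1 + 55.5 + 74.2)/9 = 68.9333
Numerator Σ_{t=1}^{6}(y_t−ȳ)(y_{t+3}−ȳ) = -32.5533
Denominator Σ(y_t−ȳ)² = 515.3400
r_3 = -32.5533 / 515.3400 = -0.063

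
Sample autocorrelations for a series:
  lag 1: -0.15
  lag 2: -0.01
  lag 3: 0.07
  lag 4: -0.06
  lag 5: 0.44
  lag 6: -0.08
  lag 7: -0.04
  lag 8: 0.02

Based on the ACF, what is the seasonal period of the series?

5

The largest autocorrelation is r_5 = 0.44; the remaining lags stay at or below 0.07.
The dominant spike at lag 5 indicates a seasonal period of 5.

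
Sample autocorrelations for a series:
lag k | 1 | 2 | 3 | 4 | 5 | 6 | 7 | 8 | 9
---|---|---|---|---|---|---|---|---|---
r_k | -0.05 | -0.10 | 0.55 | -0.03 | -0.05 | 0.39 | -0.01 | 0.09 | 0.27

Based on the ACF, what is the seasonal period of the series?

The largest autocorrelation is r_3 = 0.55, with weaker echoes at lags 6 (0.39) and 9 (0.27); the remaining lags stay at or below 0.09.
The dominant spike at lag 3 indicates a seasonal period of 3.

3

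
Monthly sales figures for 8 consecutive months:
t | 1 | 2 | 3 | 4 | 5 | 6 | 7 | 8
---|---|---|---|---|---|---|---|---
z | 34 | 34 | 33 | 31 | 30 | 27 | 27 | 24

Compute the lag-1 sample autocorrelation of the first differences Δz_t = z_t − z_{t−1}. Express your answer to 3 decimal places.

-0.519

First differences Δz: 0, -1, -2, -1, -3, 0, -3
Mean of differences = -1.4286
Numerator Σ(Δz_t−Δz̄)(Δz_{t+1}−Δz̄) = -5.0408
Denominator Σ(Δz_t−Δz̄)² = 9.7143
r_1(Δz) = -5.0408 / 9.7143 = -0.519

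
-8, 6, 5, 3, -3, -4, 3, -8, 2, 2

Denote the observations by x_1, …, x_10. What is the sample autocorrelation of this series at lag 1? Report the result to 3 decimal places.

Mean x̄ = (-8 + 6 + 5 + 3 − 3 − 4 + 3 − 8 + 2 + 2)/10 = -0.2000
Numerator Σ_{t=1}^{9}(x_t−x̄)(x_{t+1}−x̄) = -47.2400
Denominator Σ(x_t−x̄)² = 239.6000
r_1 = -47.2400 / 239.6000 = -0.197

-0.197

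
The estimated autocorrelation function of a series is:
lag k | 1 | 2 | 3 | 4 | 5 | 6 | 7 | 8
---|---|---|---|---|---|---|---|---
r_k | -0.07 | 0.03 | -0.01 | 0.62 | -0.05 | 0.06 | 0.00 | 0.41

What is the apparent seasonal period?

The largest autocorrelation is r_4 = 0.62, with a weaker echo at lag 8 (0.41); the remaining lags stay at or below 0.06.
The dominant spike at lag 4 indicates a seasonal period of 4.

4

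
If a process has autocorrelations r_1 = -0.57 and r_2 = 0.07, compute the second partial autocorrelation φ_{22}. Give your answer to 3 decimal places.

-0.378

φ_{22} = (r_2 − r_1²) / (1 − r_1²)
r_1² = (-0.57)² = 0.3249
Numerator = 0.07 − 0.3249 = -0.2549; denominator = 1 − 0.3249 = 0.6751
φ_{22} = -0.2549 / 0.6751 = -0.378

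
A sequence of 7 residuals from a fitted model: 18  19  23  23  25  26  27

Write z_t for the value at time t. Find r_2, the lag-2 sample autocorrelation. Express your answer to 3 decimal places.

0.114

Mean z̄ = (18 + 19 + 23 + 23 + 25 + 26 + 27)/7 = 23.0000
Deviations from mean: -5.0000, -4.0000, 0.0000, 0.0000, 2.0000, 3.0000, 4.0000
Numerator Σ_{t=1}^{5}(z_t−z̄)(z_{t+2}−z̄) = 8.0000
Denominator Σ(z_t−z̄)² = 70.0000
r_2 = 8.0000 / 70.0000 = 0.114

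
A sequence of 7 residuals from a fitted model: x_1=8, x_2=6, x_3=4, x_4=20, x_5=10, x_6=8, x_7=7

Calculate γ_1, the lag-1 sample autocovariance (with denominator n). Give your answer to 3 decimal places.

Mean x̄ = (8 + 6 + 4 + 20 + 10 + 8 + 7)/7 = 9.0000
Deviations: -1.0000, -3.0000, -5.0000, 11.0000, 1.0000, -1.0000, -2.0000
Σ_{t=1}^{6}(x_t−x̄)(x_{t+1}−x̄) = -25.0000
γ_1 = -25.0000 / 7 = -3.571

-3.571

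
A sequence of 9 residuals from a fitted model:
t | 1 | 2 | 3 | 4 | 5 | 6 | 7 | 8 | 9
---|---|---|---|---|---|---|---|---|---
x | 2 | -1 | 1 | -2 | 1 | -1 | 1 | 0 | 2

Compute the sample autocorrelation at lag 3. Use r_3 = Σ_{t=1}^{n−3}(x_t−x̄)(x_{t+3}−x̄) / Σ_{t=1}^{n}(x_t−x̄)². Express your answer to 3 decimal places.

-0.604

Mean x̄ = (2 − 1 + 1 − 2 + 1 − 1 + 1 + 0 + 2)/9 = 0.3333
Σ(x_t−x̄)(x_{t+3}−x̄) = (-3.8889) + (-0.8889) + (-0.8889) + (-1.5556) + (-0.2222) + (-2.2222) = -9.6667
Denominator Σ(x_t−x̄)² = 16.0000
r_3 = -9.6667 / 16.0000 = -0.604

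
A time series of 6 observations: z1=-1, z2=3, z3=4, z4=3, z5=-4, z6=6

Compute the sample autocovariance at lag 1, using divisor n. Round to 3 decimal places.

-4.894

Mean z̄ = (-1 + 3 + 4 + 3 − 4 + 6)/6 = 1.8333
Σ_{t=1}^{5}(z_t−z̄)(z_{t+1}−z̄) = -29.3611
γ_1 = -29.3611 / 6 = -4.894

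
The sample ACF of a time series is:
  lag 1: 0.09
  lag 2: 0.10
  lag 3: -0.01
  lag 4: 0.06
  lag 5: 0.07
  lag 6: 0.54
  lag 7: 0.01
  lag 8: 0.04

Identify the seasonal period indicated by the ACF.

The largest autocorrelation is r_6 = 0.54; the remaining lags stay at or below 0.10.
The dominant spike at lag 6 indicates a seasonal period of 6.

6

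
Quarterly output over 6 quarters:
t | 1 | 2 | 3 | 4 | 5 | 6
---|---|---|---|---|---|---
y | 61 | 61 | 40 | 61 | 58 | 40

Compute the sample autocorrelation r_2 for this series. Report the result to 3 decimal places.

Mean ȳ = (61 + 61 + 40 + 61 + 58 + 40)/6 = 53.5000
Σ(y_t−ȳ)(y_{t+2}−ȳ) = (-101.2500) + (56.2500) + (-60.7500) + (-101.2500) = -207.0000
Denominator Σ(y_t−ȳ)² = 553.5000
r_2 = -207.0000 / 553.5000 = -0.374

-0.374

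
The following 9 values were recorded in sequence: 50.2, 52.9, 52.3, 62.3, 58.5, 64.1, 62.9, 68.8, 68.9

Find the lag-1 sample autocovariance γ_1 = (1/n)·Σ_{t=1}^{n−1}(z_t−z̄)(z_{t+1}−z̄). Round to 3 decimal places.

23.609

Mean z̄ = (50.2 + 52.9 + 52.3 + 62.3 + 58.5 + 64.1 + 62.9 + 68.8 + 68.9)/9 = 60.1000
Σ_{t=1}^{8}(z_t−z̄)(z_{t+1}−z̄) = 212.4800
γ_1 = 212.4800 / 9 = 23.609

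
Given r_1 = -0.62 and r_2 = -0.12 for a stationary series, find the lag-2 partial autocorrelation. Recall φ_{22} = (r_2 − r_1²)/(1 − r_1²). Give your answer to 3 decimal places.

φ_{22} = (r_2 − r_1²) / (1 − r_1²)
r_1² = (-0.62)² = 0.3844
Numerator = -0.12 − 0.3844 = -0.5044; denominator = 1 − 0.3844 = 0.6156
φ_{22} = -0.5044 / 0.6156 = -0.819

-0.819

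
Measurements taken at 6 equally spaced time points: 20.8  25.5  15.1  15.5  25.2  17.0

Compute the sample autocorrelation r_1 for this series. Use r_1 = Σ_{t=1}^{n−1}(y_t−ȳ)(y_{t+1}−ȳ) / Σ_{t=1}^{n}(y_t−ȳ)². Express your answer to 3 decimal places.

-0.354

Mean ȳ = (20.8 + 25.5 + 15.1 + 15.5 + 25.2 + 17.0)/6 = 19.8500
Deviations from mean: 0.9500, 5.6500, -4.7500, -4.3500, 5.3500, -2.8500
Numerator Σ_{t=1}^{5}(y_t−ȳ)(y_{t+1}−ȳ) = -39.3275
Denominator Σ(y_t−ȳ)² = 111.0550
r_1 = -39.3275 / 111.0550 = -0.354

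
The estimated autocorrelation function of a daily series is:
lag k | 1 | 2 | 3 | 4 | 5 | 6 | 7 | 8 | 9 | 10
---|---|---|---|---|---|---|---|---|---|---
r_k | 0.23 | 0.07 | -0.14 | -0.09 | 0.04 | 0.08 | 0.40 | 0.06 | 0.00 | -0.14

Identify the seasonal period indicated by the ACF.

The largest autocorrelation is r_7 = 0.40; the remaining lags stay at or below 0.23. The elevated value at lag 1 (0.23), dropping to 0.07 at lag 2, reflects decaying short-term dependence rather than seasonality.
The dominant spike at lag 7 indicates a seasonal period of 7.

7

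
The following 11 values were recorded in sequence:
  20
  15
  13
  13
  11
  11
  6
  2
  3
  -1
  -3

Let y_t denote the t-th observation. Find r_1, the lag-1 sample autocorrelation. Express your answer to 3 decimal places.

Mean ȳ = (20 + 15 + 13 + 13 + 11 + 11 + 6 + 2 + 3 − 1 − 3)/11 = 8.1818
Numerator Σ_{t=1}^{10}(y_t−ȳ)(y_{t+1}−ȳ) = 347.7851
Denominator Σ(y_t−ȳ)² = 527.6364
r_1 = 347.7851 / 527.6364 = 0.659

0.659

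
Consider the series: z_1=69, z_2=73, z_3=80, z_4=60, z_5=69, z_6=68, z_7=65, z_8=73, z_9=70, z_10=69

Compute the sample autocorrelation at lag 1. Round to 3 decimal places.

-0.270

Mean z̄ = (69 + 73 + 80 + 60 + 69 + 68 + 65 + 73 + 70 + 69)/10 = 69.6000
Numerator Σ_{t=1}^{9}(z_t−z̄)(z_{t+1}−z̄) = -66.9600
Denominator Σ(z_t−z̄)² = 248.4000
r_1 = -66.9600 / 248.4000 = -0.270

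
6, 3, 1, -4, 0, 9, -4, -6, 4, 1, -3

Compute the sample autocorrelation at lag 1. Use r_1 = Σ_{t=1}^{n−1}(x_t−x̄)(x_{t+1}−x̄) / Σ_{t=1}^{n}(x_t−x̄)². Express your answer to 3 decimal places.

-0.097

Mean x̄ = (6 + 3 + 1 − 4 + 0 + 9 − 4 − 6 + 4 + 1 − 3)/11 = 0.6364
Numerator Σ_{t=1}^{10}(x_t−x̄)(x_{t+1}−x̄) = -20.9504
Denominator Σ(x_t−x̄)² = 216.5455
r_1 = -20.9504 / 216.5455 = -0.097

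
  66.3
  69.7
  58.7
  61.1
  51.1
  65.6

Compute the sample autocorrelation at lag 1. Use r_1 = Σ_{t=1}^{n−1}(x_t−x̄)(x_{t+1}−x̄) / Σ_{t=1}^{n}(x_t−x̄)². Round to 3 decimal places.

-0.082

Mean x̄ = (66.3 + 69.7 + 58.7 + 61.1 + 51.1 + 65.6)/6 = 62.0833
Σ(x_t−x̄)(x_{t+1}−x̄) = (32.1169) + (-25.7697) + (3.3269) + (10.8003) + (-38.6247) = -18.1503
Denominator Σ(x_t−x̄)² = 221.2083
r_1 = -18.1503 / 221.2083 = -0.082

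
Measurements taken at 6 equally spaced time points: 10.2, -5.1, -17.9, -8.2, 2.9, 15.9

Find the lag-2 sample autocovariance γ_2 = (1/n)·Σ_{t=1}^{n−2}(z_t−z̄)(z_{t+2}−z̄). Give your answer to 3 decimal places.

Mean z̄ = (10.2 − 5.1 − 17.9 − 8.2 + 2.9 + 15.9)/6 = -0.3667
Σ_{t=1}^{4}(z_t−z̄)(z_{t+2}−z̄) = -332.8889
γ_2 = -332.8889 / 6 = -55.481

-55.481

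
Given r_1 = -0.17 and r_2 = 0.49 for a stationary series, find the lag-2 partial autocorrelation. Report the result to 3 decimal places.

φ_{22} = (r_2 − r_1²) / (1 − r_1²)
r_1² = (-0.17)² = 0.0289
Numerator = 0.49 − 0.0289 = 0.4611; denominator = 1 − 0.0289 = 0.9711
φ_{22} = 0.4611 / 0.9711 = 0.475

0.475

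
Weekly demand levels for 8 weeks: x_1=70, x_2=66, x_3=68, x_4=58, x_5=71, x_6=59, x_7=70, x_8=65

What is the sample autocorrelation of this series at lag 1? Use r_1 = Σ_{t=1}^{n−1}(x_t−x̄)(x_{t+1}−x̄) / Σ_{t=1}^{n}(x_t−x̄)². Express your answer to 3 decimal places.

-0.706

Mean x̄ = (70 + 66 + 68 + 58 + 71 + 59 + 70 + 65)/8 = 65.8750
Deviations from mean: 4.1250, 0.1250, 2.1250, -7.8750, 5.1250, -6.8750, 4.1250, -0.8750
Numerator Σ_{t=1}^{7}(x_t−x̄)(x_{t+1}−x̄) = -123.5156
Denominator Σ(x_t−x̄)² = 174.8750
r_1 = -123.5156 / 174.8750 = -0.706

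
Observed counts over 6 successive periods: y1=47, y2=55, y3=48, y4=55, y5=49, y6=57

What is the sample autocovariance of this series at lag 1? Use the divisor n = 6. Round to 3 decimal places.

-10.532

Mean ȳ = (47 + 55 + 48 + 55 + 49 + 57)/6 = 51.8333
Σ_{t=1}^{5}(y_t−ȳ)(y_{t+1}−ȳ) = -63.1944
γ_1 = -63.1944 / 6 = -10.532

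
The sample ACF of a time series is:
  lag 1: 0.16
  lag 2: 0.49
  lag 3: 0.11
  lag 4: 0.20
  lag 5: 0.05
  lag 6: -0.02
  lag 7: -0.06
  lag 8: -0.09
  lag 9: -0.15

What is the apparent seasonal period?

2

The largest autocorrelation is r_2 = 0.49, with a weaker echo at lag 4 (0.20); the remaining lags stay at or below 0.16.
The dominant spike at lag 2 indicates a seasonal period of 2.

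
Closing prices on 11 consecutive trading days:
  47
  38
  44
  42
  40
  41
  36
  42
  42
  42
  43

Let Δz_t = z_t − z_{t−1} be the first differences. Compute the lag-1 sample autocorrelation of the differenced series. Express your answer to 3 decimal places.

First differences Δz: -9, 6, -2, -2, 1, -5, 6, 0, 0, 1
Mean of differences = -0.4000
Numerator Σ(Δz_t−Δz̄)(Δz_{t+1}−Δz̄) = -97.5600
Denominator Σ(Δz_t−Δz̄)² = 186.4000
r_1(Δz) = -97.5600 / 186.4000 = -0.523

-0.523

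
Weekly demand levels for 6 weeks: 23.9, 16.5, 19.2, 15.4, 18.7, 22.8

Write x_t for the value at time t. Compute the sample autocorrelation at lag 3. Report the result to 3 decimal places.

-0.293

Mean x̄ = (23.9 + 16.5 + 19.2 + 15.4 + 18.7 + 22.8)/6 = 19.4167
Deviations from mean: 4.4833, -2.9167, -0.2167, -4.0167, -0.7167, 3.3833
Σ(x_t−x̄)(x_{t+3}−x̄) = (-18.0081) + (2.0903) + (-0.7331) = -16.6508
Denominator Σ(x_t−x̄)² = 56.7483
r_3 = -16.6508 / 56.7483 = -0.293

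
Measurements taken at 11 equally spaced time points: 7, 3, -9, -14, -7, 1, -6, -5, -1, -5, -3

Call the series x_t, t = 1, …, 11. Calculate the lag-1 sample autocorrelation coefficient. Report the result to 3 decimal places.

0.277

Mean x̄ = (7 + 3 − 9 − 14 − 7 + 1 − 6 − 5 − 1 − 5 − 3)/11 = -3.5455
Numerator Σ_{t=1}^{10}(x_t−x̄)(x_{t+1}−x̄) = 94.9752
Denominator Σ(x_t−x̄)² = 342.7273
r_1 = 94.9752 / 342.7273 = 0.277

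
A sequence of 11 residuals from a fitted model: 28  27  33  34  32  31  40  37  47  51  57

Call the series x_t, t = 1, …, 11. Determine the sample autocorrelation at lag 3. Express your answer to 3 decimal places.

0.085

Mean x̄ = (28 + 27 + 33 + 34 + 32 + 31 + 40 + 37 + 47 + 51 + 57)/11 = 37.9091
Numerator Σ_{t=1}^{8}(x_t−x̄)(x_{t+3}−x̄) = 81.5207
Denominator Σ(x_t−x̄)² = 962.9091
r_3 = 81.5207 / 962.9091 = 0.085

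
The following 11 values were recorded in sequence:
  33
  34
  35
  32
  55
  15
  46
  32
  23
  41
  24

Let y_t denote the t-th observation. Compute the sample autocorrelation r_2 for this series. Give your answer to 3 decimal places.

Mean ȳ = (33 + 34 + 35 + 32 + 55 + 15 + 46 + 32 + 23 + 41 + 24)/11 = 33.6364
Numerator Σ_{t=1}^{9}(y_t−ȳ)(y_{t+2}−ȳ) = 311.7355
Denominator Σ(y_t−ȳ)² = 1224.5455
r_2 = 311.7355 / 1224.5455 = 0.255

0.255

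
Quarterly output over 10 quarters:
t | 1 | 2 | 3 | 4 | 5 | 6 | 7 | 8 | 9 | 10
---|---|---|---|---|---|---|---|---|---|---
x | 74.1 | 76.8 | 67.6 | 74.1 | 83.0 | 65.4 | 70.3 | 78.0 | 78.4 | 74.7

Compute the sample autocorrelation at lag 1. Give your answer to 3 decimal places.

Mean x̄ = (74.1 + 76.8 + 67.6 + 74.1 + 83.0 + 65.4 + 70.3 + 78.0 + 78.4 + 74.7)/10 = 74.2400
Numerator Σ_{t=1}^{9}(x_t−x̄)(x_{t+1}−x̄) = -57.5216
Denominator Σ(x_t−x̄)² = 252.7440
r_1 = -57.5216 / 252.7440 = -0.228

-0.228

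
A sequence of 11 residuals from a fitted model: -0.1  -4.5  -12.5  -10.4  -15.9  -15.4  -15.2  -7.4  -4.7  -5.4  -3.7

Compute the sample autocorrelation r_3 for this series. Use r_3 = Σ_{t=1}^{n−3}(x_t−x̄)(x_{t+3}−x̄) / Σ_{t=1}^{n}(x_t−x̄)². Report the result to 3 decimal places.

-0.194

Mean x̄ = (-0.1 − 4.5 − 12.5 − 10.4 − 15.9 − 15.4 − 15.2 − 7.4 − 4.7 − 5.4 − 3.7)/11 = -8.6545
Numerator Σ_{t=1}^{8}(x_t−x̄)(x_{t+3}−x̄) = -58.5207
Denominator Σ(x_t−x̄)² = 301.4673
r_3 = -58.5207 / 301.4673 = -0.194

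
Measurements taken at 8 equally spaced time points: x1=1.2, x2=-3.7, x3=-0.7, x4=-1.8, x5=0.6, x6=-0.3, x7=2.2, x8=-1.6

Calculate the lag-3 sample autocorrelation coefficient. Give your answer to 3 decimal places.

-0.426

Mean x̄ = (1.2 − 3.7 − 0.7 − 1.8 + 0.6 − 0.3 + 2.2 − 1.6)/8 = -0.5125
Deviations from mean: 1.7125, -3.1875, -0.1875, -1.2875, 1.1125, 0.2125, 2.7125, -1.0875
Numerator Σ_{t=1}^{5}(x_t−x̄)(x_{t+3}−x̄) = -10.4930
Denominator Σ(x_t−x̄)² = 24.6088
r_3 = -10.4930 / 24.6088 = -0.426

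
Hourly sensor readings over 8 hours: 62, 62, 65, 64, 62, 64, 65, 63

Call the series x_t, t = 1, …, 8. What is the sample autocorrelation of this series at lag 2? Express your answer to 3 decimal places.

-0.624

Mean x̄ = (62 + 62 + 65 + 64 + 62 + 64 + 65 + 63)/8 = 63.3750
Σ(x_t−x̄)(x_{t+2}−x̄) = (-2.2344) + (-0.8594) + (-2.2344) + (0.3906) + (-2.2344) + (-0.2344) = -7.4063
Denominator Σ(x_t−x̄)² = 11.8750
r_2 = -7.4063 / 11.8750 = -0.624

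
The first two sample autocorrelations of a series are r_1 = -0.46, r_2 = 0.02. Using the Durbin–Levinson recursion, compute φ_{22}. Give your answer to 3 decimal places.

φ_{22} = (r_2 − r_1²) / (1 − r_1²)
r_1² = (-0.46)² = 0.2116
Numerator = 0.02 − 0.2116 = -0.1916; denominator = 1 − 0.2116 = 0.7884
φ_{22} = -0.1916 / 0.7884 = -0.243

-0.243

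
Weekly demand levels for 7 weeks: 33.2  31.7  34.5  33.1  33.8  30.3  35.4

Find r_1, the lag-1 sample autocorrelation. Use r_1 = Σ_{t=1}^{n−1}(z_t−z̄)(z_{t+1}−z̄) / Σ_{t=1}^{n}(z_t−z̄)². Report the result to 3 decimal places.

Mean z̄ = (33.2 + 31.7 + 34.5 + 33.1 + 33.8 + 30.3 + 35.4)/7 = 33.1429
Deviations from mean: 0.0571, -1.4429, 1.3571, -0.0429, 0.6571, -2.8429, 2.2571
Σ(z_t−z̄)(z_{t+1}−z̄) = (-0.0824) + (-1.9582) + (-0.0582) + (-0.0282) + (-1.8682) + (-6.4167) = -10.4118
Denominator Σ(z_t−z̄)² = 17.5371
r_1 = -10.4118 / 17.5371 = -0.594

-0.594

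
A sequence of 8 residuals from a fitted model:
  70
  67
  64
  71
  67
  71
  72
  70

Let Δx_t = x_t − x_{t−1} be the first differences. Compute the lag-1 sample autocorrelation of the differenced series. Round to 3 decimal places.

-0.519

First differences Δx: -3, -3, 7, -4, 4, 1, -2
Mean of differences = 0.0000
Numerator Σ(Δx_t−Δx̄)(Δx_{t+1}−Δx̄) = -54.0000
Denominator Σ(Δx_t−Δx̄)² = 104.0000
r_1(Δx) = -54.0000 / 104.0000 = -0.519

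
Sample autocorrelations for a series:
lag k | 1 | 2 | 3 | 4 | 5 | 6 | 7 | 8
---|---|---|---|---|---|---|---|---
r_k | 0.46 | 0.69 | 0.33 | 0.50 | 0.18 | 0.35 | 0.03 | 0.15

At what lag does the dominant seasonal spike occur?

2

The largest autocorrelation is r_2 = 0.69, with a weaker echo at lag 4 (0.50); the remaining lags stay at or below 0.46.
The dominant spike at lag 2 indicates a seasonal period of 2.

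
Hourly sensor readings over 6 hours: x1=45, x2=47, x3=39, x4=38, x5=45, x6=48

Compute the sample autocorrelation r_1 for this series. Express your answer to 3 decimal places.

Mean x̄ = (45 + 47 + 39 + 38 + 45 + 48)/6 = 43.6667
Deviations from mean: 1.3333, 3.3333, -4.6667, -5.6667, 1.3333, 4.3333
Σ(x_t−x̄)(x_{t+1}−x̄) = (4.4444) + (-15.5556) + (26.4444) + (-7.5556) + (5.7778) = 13.5556
Denominator Σ(x_t−x̄)² = 87.3333
r_1 = 13.5556 / 87.3333 = 0.155

0.155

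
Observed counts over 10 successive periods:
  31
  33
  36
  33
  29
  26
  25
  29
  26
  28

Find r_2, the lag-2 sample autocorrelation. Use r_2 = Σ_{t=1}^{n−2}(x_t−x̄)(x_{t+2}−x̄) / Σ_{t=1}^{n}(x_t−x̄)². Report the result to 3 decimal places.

Mean x̄ = (31 + 33 + 36 + 33 + 29 + 26 + 25 + 29 + 26 + 28)/10 = 29.6000
Numerator Σ_{t=1}^{8}(x_t−x̄)(x_{t+2}−x̄) = 26.8800
Denominator Σ(x_t−x̄)² = 116.4000
r_2 = 26.8800 / 116.4000 = 0.231

0.231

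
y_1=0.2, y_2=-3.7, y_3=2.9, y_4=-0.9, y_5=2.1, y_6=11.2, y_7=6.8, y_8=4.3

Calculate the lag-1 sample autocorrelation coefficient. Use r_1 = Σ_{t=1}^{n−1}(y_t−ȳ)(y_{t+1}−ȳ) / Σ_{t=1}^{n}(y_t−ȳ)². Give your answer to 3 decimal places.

Mean ȳ = (0.2 − 3.7 + 2.9 − 0.9 + 2.1 + 11.2 + 6.8 + 4.3)/8 = 2.8625
Deviations from mean: -2.6625, -6.5625, 0.0375, -3.7625, -0.7625, 8.3375, 3.9375, 1.4375
Σ(y_t−ȳ)(y_{t+1}−ȳ) = (17.4727) + (-0.2461) + (-0.1411) + (2.8689) + (-6.3573) + (32.8289) + (5.6602) = 52.0861
Denominator Σ(y_t−ȳ)² = 151.9788
r_1 = 52.0861 / 151.9788 = 0.343

0.343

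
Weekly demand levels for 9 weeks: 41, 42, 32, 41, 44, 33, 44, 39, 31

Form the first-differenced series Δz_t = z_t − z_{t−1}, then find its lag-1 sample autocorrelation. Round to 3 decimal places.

-0.485

First differences Δz: 1, -10, 9, 3, -11, 11, -5, -8
Mean of differences = -1.2500
Numerator Σ(Δz_t−Δz̄)(Δz_{t+1}−Δz̄) = -247.3125
Denominator Σ(Δz_t−Δz̄)² = 509.5000
r_1(Δz) = -247.3125 / 509.5000 = -0.485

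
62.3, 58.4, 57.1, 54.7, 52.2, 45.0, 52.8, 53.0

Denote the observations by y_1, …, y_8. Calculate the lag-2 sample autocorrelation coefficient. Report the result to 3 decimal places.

0.168

Mean ȳ = (62.3 + 58.4 + 57.1 + 54.7 + 52.2 + 45.0 + 52.8 + 53.0)/8 = 54.4375
Numerator Σ_{t=1}^{6}(y_t−ȳ)(y_{t+2}−ȳ) = 30.7697
Denominator Σ(y_t−ȳ)² = 183.4988
r_2 = 30.7697 / 183.4988 = 0.168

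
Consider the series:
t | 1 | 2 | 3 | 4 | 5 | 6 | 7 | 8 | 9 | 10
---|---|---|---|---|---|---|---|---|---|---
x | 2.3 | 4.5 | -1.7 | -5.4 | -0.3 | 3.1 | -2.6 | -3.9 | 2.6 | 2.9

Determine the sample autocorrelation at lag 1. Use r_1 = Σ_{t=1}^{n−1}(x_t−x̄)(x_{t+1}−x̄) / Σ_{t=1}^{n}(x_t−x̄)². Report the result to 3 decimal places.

Mean x̄ = (2.3 + 4.5 − 1.7 − 5.4 − 0.3 + 3.1 − 2.6 − 3.9 + 2.6 + 2.9)/10 = 0.1500
Numerator Σ_{t=1}^{9}(x_t−x̄)(x_{t+1}−x̄) = 12.5825
Denominator Σ(x_t−x̄)² = 104.2050
r_1 = 12.5825 / 104.2050 = 0.121

0.121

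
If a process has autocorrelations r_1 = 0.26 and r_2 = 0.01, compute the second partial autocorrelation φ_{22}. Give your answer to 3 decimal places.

φ_{22} = (r_2 − r_1²) / (1 − r_1²)
r_1² = (0.26)² = 0.0676
Numerator = 0.01 − 0.0676 = -0.0576; denominator = 1 − 0.0676 = 0.9324
φ_{22} = -0.0576 / 0.9324 = -0.062

-0.062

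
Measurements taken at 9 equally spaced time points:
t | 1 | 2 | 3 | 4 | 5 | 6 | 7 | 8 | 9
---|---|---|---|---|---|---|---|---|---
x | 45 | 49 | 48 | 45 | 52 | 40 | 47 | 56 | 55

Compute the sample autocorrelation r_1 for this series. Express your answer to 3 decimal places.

Mean x̄ = (45 + 49 + 48 + 45 + 52 + 40 + 47 + 56 + 55)/9 = 48.5556
Numerator Σ_{t=1}^{8}(x_t−x̄)(x_{t+1}−x̄) = 8.1358
Denominator Σ(x_t−x̄)² = 210.2222
r_1 = 8.1358 / 210.2222 = 0.039

0.039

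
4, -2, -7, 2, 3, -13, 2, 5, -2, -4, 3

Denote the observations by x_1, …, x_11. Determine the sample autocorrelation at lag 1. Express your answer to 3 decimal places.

Mean x̄ = (4 − 2 − 7 + 2 + 3 − 13 + 2 + 5 − 2 − 4 + 3)/11 = -0.8182
Numerator Σ_{t=1}^{10}(x_t−x̄)(x_{t+1}−x̄) = -84.7603
Denominator Σ(x_t−x̄)² = 301.6364
r_1 = -84.7603 / 301.6364 = -0.281

-0.281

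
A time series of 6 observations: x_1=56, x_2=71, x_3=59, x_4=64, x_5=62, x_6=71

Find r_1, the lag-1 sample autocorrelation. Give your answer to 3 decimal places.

Mean x̄ = (56 + 71 + 59 + 64 + 62 + 71)/6 = 63.8333
Deviations from mean: -7.8333, 7.1667, -4.8333, 0.1667, -1.8333, 7.1667
Σ(x_t−x̄)(x_{t+1}−x̄) = (-56.1389) + (-34.6389) + (-0.8056) + (-0.3056) + (-13.1389) = -105.0278
Denominator Σ(x_t−x̄)² = 190.8333
r_1 = -105.0278 / 190.8333 = -0.550

-0.550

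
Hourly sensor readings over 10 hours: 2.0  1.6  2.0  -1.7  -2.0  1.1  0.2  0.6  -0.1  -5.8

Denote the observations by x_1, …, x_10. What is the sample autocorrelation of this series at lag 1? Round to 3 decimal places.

0.103

Mean x̄ = (2.0 + 1.6 + 2.0 − 1.7 − 2.0 + 1.1 + 0.2 + 0.6 − 0.1 − 5.8)/10 = -0.2100
Numerator Σ_{t=1}^{9}(x_t−x̄)(x_{t+1}−x̄) = 5.3729
Denominator Σ(x_t−x̄)² = 52.2690
r_1 = 5.3729 / 52.2690 = 0.103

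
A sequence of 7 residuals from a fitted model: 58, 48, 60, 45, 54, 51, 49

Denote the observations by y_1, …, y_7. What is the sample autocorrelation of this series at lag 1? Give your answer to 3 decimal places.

-0.697

Mean ȳ = (58 + 48 + 60 + 45 + 54 + 51 + 49)/7 = 52.1429
Deviations from mean: 5.8571, -4.1429, 7.8571, -7.1429, 1.8571, -1.1429, -3.1429
Numerator Σ_{t=1}^{6}(y_t−ȳ)(y_{t+1}−ȳ) = -124.7347
Denominator Σ(y_t−ȳ)² = 178.8571
r_1 = -124.7347 / 178.8571 = -0.697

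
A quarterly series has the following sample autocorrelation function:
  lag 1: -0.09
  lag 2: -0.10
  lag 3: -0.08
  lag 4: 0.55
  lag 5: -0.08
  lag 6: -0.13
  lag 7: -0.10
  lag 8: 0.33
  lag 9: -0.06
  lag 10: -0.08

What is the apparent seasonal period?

4

The largest autocorrelation is r_4 = 0.55, with a weaker echo at lag 8 (0.33); the remaining lags stay at or below -0.06.
The dominant spike at lag 4 indicates a seasonal period of 4.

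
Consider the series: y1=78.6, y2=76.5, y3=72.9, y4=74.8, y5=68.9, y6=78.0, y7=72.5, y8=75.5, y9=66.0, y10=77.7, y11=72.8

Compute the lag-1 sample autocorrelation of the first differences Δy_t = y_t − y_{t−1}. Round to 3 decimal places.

-0.769

First differences Δy: -2.1, -3.6, 1.9, -5.9, 9.1, -5.5, 3.0, -9.5, 11.7, -4.9
Mean of differences = -0.5800
Numerator Σ(Δy_t−Δȳ)(Δy_{t+1}−Δȳ) = -327.3504
Denominator Σ(Δy_t−Δȳ)² = 425.6360
r_1(Δy) = -327.3504 / 425.6360 = -0.769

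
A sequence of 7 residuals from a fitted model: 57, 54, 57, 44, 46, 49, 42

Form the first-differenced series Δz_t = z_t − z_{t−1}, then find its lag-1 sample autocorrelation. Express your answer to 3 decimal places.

-0.509

First differences Δz: -3, 3, -13, 2, 3, -7
Mean of differences = -2.5000
Numerator Σ(Δz_t−Δz̄)(Δz_{t+1}−Δz̄) = -107.7500
Denominator Σ(Δz_t−Δz̄)² = 211.5000
r_1(Δz) = -107.7500 / 211.5000 = -0.509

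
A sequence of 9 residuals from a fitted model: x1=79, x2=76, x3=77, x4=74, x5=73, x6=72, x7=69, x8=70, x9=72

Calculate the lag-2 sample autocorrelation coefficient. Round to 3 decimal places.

Mean x̄ = (79 + 76 + 77 + 74 + 73 + 72 + 69 + 70 + 72)/9 = 73.5556
Σ(x_t−x̄)(x_{t+2}−x̄) = (18.7531) + (1.0864) + (-1.9136) + (-0.6914) + (2.5309) + (5.5309) + (7.0864) = 32.3827
Denominator Σ(x_t−x̄)² = 86.2222
r_2 = 32.3827 / 86.2222 = 0.376

0.376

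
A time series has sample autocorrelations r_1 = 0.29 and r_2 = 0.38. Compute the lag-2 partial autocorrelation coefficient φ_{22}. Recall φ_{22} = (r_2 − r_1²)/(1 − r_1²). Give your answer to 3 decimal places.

0.323

φ_{22} = (r_2 − r_1²) / (1 − r_1²)
r_1² = (0.29)² = 0.0841
Numerator = 0.38 − 0.0841 = 0.2959; denominator = 1 − 0.0841 = 0.9159
φ_{22} = 0.2959 / 0.9159 = 0.323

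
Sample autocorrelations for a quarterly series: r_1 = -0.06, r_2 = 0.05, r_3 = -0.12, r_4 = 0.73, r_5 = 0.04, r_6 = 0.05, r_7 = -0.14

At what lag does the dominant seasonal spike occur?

The largest autocorrelation is r_4 = 0.73; the remaining lags stay at or below 0.05.
The dominant spike at lag 4 indicates a seasonal period of 4.

4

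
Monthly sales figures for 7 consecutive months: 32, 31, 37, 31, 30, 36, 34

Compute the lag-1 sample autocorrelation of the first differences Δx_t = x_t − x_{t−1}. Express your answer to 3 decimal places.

First differences Δx: -1, 6, -6, -1, 6, -2
Mean of differences = 0.3333
Numerator Σ(Δx_t−Δx̄)(Δx_{t+1}−Δx̄) = -55.7778
Denominator Σ(Δx_t−Δx̄)² = 113.3333
r_1(Δx) = -55.7778 / 113.3333 = -0.492

-0.492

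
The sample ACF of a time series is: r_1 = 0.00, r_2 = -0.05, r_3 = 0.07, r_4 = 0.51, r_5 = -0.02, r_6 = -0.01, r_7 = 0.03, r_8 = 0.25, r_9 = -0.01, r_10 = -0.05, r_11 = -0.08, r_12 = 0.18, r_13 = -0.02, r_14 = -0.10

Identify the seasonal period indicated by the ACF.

4

The largest autocorrelation is r_4 = 0.51, with weaker echoes at lags 8 (0.25) and 12 (0.18); the remaining lags stay at or below 0.07.
The dominant spike at lag 4 indicates a seasonal period of 4.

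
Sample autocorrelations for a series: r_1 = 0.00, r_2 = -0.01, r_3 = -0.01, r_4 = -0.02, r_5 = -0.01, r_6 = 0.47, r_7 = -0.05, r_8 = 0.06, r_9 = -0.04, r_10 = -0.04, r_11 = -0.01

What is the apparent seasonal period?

6

The largest autocorrelation is r_6 = 0.47; the remaining lags stay at or below 0.06.
The dominant spike at lag 6 indicates a seasonal period of 6.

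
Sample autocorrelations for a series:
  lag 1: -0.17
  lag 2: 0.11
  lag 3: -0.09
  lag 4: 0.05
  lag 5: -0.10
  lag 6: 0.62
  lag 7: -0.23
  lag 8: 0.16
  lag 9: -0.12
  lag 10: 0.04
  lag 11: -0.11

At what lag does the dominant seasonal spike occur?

6

The largest autocorrelation is r_6 = 0.62; the remaining lags stay at or below 0.16.
The dominant spike at lag 6 indicates a seasonal period of 6.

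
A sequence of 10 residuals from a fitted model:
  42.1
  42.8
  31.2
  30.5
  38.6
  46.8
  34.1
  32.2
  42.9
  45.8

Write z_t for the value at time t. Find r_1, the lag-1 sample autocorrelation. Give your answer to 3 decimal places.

Mean z̄ = (42.1 + 42.8 + 31.2 + 30.5 + 38.6 + 46.8 + 34.1 + 32.2 + 42.9 + 45.8)/10 = 38.7000
Numerator Σ_{t=1}^{9}(z_t−z̄)(z_{t+1}−z̄) = 39.8600
Denominator Σ(z_t−z̄)² = 348.9400
r_1 = 39.8600 / 348.9400 = 0.114

0.114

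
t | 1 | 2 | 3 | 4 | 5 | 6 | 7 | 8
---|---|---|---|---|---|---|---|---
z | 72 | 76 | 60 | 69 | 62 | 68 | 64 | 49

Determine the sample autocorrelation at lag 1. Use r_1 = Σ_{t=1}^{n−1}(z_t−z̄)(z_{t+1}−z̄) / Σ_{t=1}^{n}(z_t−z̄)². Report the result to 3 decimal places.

-0.012

Mean z̄ = (72 + 76 + 60 + 69 + 62 + 68 + 64 + 49)/8 = 65.0000
Numerator Σ_{t=1}^{7}(z_t−z̄)(z_{t+1}−z̄) = -6.0000
Denominator Σ(z_t−z̄)² = 486.0000
r_1 = -6.0000 / 486.0000 = -0.012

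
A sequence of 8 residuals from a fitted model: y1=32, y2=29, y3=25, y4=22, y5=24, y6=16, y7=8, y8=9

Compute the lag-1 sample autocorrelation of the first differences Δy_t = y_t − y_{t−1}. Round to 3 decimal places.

-0.238

First differences Δy: -3, -4, -3, 2, -8, -8, 1
Mean of differences = -3.2857
Numerator Σ(Δy_t−Δȳ)(Δy_{t+1}−Δȳ) = -21.7959
Denominator Σ(Δy_t−Δȳ)² = 91.4286
r_1(Δy) = -21.7959 / 91.4286 = -0.238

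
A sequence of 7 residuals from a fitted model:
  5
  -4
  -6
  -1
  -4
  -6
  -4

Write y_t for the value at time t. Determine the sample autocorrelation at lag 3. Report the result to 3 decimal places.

Mean ȳ = (5 − 4 − 6 − 1 − 4 − 6 − 4)/7 = -2.8571
Deviations from mean: 7.8571, -1.1429, -3.1429, 1.8571, -1.1429, -3.1429, -1.1429
Σ(y_t−ȳ)(y_{t+3}−ȳ) = (14.5918) + (1.3061) + (9.8776) + (-2.1224) = 23.6531
Denominator Σ(y_t−ȳ)² = 88.8571
r_3 = 23.6531 / 88.8571 = 0.266

0.266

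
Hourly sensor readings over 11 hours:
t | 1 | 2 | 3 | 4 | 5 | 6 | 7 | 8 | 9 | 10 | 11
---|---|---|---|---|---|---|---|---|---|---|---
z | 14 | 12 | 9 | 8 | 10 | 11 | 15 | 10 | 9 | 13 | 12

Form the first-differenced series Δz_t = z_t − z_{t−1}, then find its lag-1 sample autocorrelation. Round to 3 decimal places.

-0.127

First differences Δz: -2, -3, -1, 2, 1, 4, -5, -1, 4, -1
Mean of differences = -0.2000
Numerator Σ(Δz_t−Δz̄)(Δz_{t+1}−Δz̄) = -9.8400
Denominator Σ(Δz_t−Δz̄)² = 77.6000
r_1(Δz) = -9.8400 / 77.6000 = -0.127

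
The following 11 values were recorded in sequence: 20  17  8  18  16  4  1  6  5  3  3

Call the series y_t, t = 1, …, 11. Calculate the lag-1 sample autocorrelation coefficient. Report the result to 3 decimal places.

Mean ȳ = (20 + 17 + 8 + 18 + 16 + 4 + 1 + 6 + 5 + 3 + 3)/11 = 9.1818
Numerator Σ_{t=1}^{10}(y_t−ȳ)(y_{t+1}−ȳ) = 235.5124
Denominator Σ(y_t−ȳ)² = 501.6364
r_1 = 235.5124 / 501.6364 = 0.469

0.469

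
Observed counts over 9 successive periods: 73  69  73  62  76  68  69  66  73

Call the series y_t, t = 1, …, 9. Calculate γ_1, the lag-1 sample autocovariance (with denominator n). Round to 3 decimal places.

Mean ȳ = (73 + 69 + 73 + 62 + 76 + 68 + 69 + 66 + 73)/9 = 69.8889
Σ_{t=1}^{8}(y_t−ȳ)(y_{t+1}−ȳ) = -96.7901
γ_1 = -96.7901 / 9 = -10.754

-10.754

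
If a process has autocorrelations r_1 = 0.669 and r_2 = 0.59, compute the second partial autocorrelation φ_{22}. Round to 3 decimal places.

φ_{22} = (r_2 − r_1²) / (1 − r_1²)
r_1² = (0.669)² = 0.447561
Numerator = 0.59 − 0.4476 = 0.1424; denominator = 1 − 0.4476 = 0.5524
φ_{22} = 0.1424 / 0.5524 = 0.258

0.258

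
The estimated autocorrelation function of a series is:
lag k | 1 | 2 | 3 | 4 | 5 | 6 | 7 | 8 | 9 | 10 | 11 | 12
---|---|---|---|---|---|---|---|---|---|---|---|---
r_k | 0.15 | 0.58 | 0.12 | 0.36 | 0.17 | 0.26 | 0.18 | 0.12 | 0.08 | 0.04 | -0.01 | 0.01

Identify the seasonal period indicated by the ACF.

2

The largest autocorrelation is r_2 = 0.58, with weaker echoes at lags 4 (0.36) and 6 (0.26); the remaining lags stay at or below 0.18.
The dominant spike at lag 2 indicates a seasonal period of 2.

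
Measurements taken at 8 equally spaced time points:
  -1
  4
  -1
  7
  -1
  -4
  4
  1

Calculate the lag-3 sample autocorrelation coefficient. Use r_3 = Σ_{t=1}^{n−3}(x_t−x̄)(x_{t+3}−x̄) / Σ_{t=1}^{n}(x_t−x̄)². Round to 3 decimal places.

Mean x̄ = (-1 + 4 − 1 + 7 − 1 − 4 + 4 + 1)/8 = 1.1250
Numerator Σ_{t=1}^{5}(x_t−x̄)(x_{t+3}−x̄) = 9.4531
Denominator Σ(x_t−x̄)² = 90.8750
r_3 = 9.4531 / 90.8750 = 0.104

0.104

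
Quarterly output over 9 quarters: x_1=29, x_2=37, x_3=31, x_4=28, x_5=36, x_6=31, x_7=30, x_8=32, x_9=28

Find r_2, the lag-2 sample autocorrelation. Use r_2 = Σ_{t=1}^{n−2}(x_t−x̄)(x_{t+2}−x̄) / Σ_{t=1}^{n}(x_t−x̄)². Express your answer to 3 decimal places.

Mean x̄ = (29 + 37 + 31 + 28 + 36 + 31 + 30 + 32 + 28)/9 = 31.3333
Numerator Σ_{t=1}^{7}(x_t−x̄)(x_{t+2}−x̄) = -20.5556
Denominator Σ(x_t−x̄)² = 84.0000
r_2 = -20.5556 / 84.0000 = -0.245

-0.245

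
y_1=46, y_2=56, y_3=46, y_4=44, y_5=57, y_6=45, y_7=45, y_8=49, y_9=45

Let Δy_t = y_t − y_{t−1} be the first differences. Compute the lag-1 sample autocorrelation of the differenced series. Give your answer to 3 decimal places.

First differences Δy: 10, -10, -2, 13, -12, 0, 4, -4
Mean of differences = -0.1250
Numerator Σ(Δy_t−Δȳ)(Δy_{t+1}−Δȳ) = -278.8906
Denominator Σ(Δy_t−Δȳ)² = 548.8750
r_1(Δy) = -278.8906 / 548.8750 = -0.508

-0.508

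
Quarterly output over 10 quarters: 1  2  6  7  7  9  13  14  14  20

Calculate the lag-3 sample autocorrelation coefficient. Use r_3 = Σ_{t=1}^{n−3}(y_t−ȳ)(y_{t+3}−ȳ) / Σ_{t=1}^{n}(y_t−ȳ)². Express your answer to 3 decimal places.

Mean ȳ = (1 + 2 + 6 + 7 + 7 + 9 + 13 + 14 + 14 + 20)/10 = 9.3000
Numerator Σ_{t=1}^{7}(y_t−ȳ)(y_{t+3}−ȳ) = 55.7300
Denominator Σ(y_t−ȳ)² = 316.1000
r_3 = 55.7300 / 316.1000 = 0.176

0.176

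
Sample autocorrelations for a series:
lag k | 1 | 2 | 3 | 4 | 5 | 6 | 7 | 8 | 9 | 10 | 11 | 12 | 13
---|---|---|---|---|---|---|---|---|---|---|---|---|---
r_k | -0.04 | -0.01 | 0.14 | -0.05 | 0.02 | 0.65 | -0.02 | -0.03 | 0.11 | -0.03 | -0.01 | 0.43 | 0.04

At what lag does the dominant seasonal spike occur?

The largest autocorrelation is r_6 = 0.65, with a weaker echo at lag 12 (0.43); the remaining lags stay at or below 0.14.
The dominant spike at lag 6 indicates a seasonal period of 6.

6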